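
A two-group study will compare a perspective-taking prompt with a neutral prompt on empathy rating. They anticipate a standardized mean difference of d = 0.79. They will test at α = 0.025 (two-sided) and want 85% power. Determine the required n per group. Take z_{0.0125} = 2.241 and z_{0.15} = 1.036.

n = 35 per group

For two independent groups with equal n: n = 2·((z_{α/2} + z_β) / d)².
z_{α/2} + z_β = 2.241 + 1.036 = 3.277.
n = 2 × (3.277 / 0.79)² = 2 × 4.148² = 2 × 17.21 = 34.4.
Round up to the next whole participant.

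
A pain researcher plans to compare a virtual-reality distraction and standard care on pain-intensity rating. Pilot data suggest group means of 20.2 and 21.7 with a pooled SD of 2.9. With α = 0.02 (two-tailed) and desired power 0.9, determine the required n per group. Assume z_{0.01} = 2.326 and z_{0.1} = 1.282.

n = 98 per group

Cohen's d = |M₁ − M₂| / SD_pooled = |20.2 − 21.7| / 2.9 = 1.5 / 2.9 = 0.517.
For two independent groups with equal n: n = 2·((z_{α/2} + z_β) / d)².
z_{α/2} + z_β = 2.326 + 1.282 = 3.608.
n = 2 × (3.608 / 0.517)² = 2 × 6.979² = 2 × 48.70 = 97.4.
Round up to the next whole participant.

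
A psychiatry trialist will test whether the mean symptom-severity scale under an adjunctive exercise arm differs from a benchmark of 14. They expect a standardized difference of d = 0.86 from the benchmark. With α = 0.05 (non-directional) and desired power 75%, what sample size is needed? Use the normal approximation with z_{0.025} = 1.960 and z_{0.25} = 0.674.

n = 10

For a one-sample test: n = ((z_{α/2} + z_β) / d)².
z_{α/2} + z_β = 1.960 + 0.674 = 2.634.
n = (2.634 / 0.86)² = 3.063² = 9.38.
Round up.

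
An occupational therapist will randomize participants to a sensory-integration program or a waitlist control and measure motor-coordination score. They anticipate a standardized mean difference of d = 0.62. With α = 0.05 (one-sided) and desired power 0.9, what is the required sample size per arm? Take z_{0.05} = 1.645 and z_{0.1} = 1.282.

For two independent groups with equal n: n = 2·((z_{α} + z_β) / d)².
z_{α} + z_β = 1.645 + 1.282 = 2.927.
n = 2 × (2.927 / 0.62)² = 2 × 4.721² = 2 × 22.29 = 44.6.
Round up to the next whole participant.

n = 45 per group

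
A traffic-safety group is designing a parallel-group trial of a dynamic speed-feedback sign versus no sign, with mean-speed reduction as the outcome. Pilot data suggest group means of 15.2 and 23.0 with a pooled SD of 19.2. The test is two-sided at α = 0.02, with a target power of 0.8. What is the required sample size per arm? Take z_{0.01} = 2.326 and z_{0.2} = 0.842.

n = 122 per group

Cohen's d = |M₁ − M₂| / SD_pooled = |15.2 − 23.0| / 19.2 = 7.8 / 19.2 = 0.406.
For two independent groups with equal n: n = 2·((z_{α/2} + z_β) / d)².
z_{α/2} + z_β = 2.326 + 0.842 = 3.168.
n = 2 × (3.168 / 0.406)² = 2 × 7.803² = 2 × 60.89 = 121.8.
Round up to the next whole participant.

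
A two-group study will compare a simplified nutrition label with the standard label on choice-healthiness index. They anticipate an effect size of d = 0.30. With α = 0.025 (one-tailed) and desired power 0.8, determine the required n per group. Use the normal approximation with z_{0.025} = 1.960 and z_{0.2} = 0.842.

n = 175 per group

For two independent groups with equal n: n = 2·((z_{α} + z_β) / d)².
z_{α} + z_β = 1.960 + 0.842 = 2.802.
n = 2 × (2.802 / 0.30)² = 2 × 9.340² = 2 × 87.24 = 174.5.
Round up to the next whole participant.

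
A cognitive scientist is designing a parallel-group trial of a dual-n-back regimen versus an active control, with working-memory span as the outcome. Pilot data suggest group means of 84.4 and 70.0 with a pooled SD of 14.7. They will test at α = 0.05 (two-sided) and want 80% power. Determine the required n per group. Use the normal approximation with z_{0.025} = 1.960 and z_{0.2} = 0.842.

Cohen's d = |M₁ − M₂| / SD_pooled = |84.4 − 70.0| / 14.7 = 14.4 / 14.7 = 0.980.
For two independent groups with equal n: n = 2·((z_{α/2} + z_β) / d)².
z_{α/2} + z_β = 1.960 + 0.842 = 2.802.
n = 2 × (2.802 / 0.980)² = 2 × 2.859² = 2 × 8.17 = 16.3.
Round up to the next whole participant.

n = 17 per group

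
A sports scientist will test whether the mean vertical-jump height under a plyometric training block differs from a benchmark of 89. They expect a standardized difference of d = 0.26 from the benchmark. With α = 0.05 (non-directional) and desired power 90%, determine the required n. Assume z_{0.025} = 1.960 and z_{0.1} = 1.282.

n = 156

For a one-sample test: n = ((z_{α/2} + z_β) / d)².
z_{α/2} + z_β = 1.960 + 1.282 = 3.242.
n = (3.242 / 0.26)² = 12.469² = 155.48.
Round up.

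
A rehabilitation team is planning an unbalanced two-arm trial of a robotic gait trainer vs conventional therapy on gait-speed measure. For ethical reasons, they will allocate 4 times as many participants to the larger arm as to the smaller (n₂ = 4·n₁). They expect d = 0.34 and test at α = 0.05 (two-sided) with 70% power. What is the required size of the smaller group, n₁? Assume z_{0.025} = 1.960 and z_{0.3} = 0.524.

With allocation ratio k = n₂/n₁ = 4, Var(x̄₁−x̄₂) = σ²(1/n₁ + 1/(k·n₁)) = σ²·(k+1)/(k·n₁).
So n₁ = (1 + 1/k)·((z_{α/2} + z_β)/d)² = 1.250 × (2.484/0.34)².
n₁ = 1.250 × 53.38 = 66.7.
Round up: n₁ = 67, giving n₂ = 4 × 67 = 268.

n₁ = 67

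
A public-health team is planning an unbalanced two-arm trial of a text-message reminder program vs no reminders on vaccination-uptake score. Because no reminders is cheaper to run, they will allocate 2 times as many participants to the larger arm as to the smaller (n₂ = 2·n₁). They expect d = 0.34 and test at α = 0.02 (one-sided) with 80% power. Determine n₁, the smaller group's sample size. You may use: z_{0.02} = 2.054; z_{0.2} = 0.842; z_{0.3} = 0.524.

n₁ = 109

With allocation ratio k = n₂/n₁ = 2, Var(x̄₁−x̄₂) = σ²(1/n₁ + 1/(k·n₁)) = σ²·(k+1)/(k·n₁).
So n₁ = (1 + 1/k)·((z_{α} + z_β)/d)² = 1.500 × (2.896/0.34)².
n₁ = 1.500 × 72.55 = 108.8.
Round up: n₁ = 109, giving n₂ = 2 × 109 = 218.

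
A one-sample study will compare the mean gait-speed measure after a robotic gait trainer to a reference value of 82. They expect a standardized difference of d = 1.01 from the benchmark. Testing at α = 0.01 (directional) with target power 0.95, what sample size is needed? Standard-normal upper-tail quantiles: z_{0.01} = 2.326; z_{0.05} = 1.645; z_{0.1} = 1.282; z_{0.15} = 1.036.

n = 16

For a one-sample test: n = ((z_{α} + z_β) / d)².
z_{α} + z_β = 2.326 + 1.645 = 3.971.
n = (3.971 / 1.01)² = 3.932² = 15.46.
Round up.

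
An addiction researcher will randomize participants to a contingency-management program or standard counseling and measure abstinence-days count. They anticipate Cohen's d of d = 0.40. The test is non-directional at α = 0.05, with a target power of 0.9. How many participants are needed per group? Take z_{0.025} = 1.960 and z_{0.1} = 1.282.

For two independent groups with equal n: n = 2·((z_{α/2} + z_β) / d)².
z_{α/2} + z_β = 1.960 + 1.282 = 3.242.
n = 2 × (3.242 / 0.40)² = 2 × 8.105² = 2 × 65.69 = 131.4.
Round up to the next whole participant.

n = 132 per group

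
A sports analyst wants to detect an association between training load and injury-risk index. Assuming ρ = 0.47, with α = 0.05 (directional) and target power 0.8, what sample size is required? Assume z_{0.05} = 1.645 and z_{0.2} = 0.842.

n = 27

Fisher's z: C = ½·ln((1+r)/(1−r)) = ½·ln(2.7736) = 0.5101.
n = ((z_{α} + z_β)/C)² + 3.
(1.645 + 0.842) / 0.5101 = 2.487 / 0.5101 = 4.876.
n = 4.876² + 3 = 23.77 + 3 = 26.8.
Round up.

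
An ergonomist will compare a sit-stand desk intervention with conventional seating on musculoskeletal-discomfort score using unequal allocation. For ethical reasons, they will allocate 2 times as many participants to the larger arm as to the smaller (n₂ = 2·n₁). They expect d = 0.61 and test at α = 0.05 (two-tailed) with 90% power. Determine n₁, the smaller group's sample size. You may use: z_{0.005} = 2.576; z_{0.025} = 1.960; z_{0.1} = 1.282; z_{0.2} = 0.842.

With allocation ratio k = n₂/n₁ = 2, Var(x̄₁−x̄₂) = σ²(1/n₁ + 1/(k·n₁)) = σ²·(k+1)/(k·n₁).
So n₁ = (1 + 1/k)·((z_{α/2} + z_β)/d)² = 1.500 × (3.242/0.61)².
n₁ = 1.500 × 28.25 = 42.4.
Round up: n₁ = 43, giving n₂ = 2 × 43 = 86.

n₁ = 43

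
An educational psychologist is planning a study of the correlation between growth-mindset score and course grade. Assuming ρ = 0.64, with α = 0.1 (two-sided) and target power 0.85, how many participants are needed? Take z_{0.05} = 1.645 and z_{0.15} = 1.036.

n = 16

Fisher's z: C = ½·ln((1+r)/(1−r)) = ½·ln(4.5556) = 0.7582.
n = ((z_{α/2} + z_β)/C)² + 3.
(1.645 + 1.036) / 0.7582 = 2.681 / 0.7582 = 3.536.
n = 3.536² + 3 = 12.50 + 3 = 15.5.
Round up.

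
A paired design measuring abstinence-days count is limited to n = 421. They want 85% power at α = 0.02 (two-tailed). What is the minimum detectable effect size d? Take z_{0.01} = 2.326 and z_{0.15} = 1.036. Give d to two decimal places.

For a single sample (or paired design) of n = 421: d_min = (z_{α/2} + z_β)/√n.
z-sum = 2.326 + 1.036 = 3.362.
d_min = 3.362 / √421 = 3.362 / 20.518 = 0.164.

d_min ≈ 0.16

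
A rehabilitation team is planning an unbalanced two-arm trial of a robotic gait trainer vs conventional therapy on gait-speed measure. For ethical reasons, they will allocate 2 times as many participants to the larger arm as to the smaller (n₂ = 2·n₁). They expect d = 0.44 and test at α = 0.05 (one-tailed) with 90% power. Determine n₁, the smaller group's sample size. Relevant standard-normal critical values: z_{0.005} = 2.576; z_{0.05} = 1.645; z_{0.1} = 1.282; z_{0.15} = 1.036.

n₁ = 67

With allocation ratio k = n₂/n₁ = 2, Var(x̄₁−x̄₂) = σ²(1/n₁ + 1/(k·n₁)) = σ²·(k+1)/(k·n₁).
So n₁ = (1 + 1/k)·((z_{α} + z_β)/d)² = 1.500 × (2.927/0.44)².
n₁ = 1.500 × 44.25 = 66.4.
Round up: n₁ = 67, giving n₂ = 2 × 67 = 134.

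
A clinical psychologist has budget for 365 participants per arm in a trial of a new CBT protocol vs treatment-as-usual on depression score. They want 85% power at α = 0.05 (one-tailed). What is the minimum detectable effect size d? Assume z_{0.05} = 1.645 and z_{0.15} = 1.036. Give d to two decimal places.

For two independent groups of n = 365 each: d_min = (z_{α} + z_β)·√(2/n).
z-sum = 1.645 + 1.036 = 2.681.
d_min = 2.681 × √(2/365) = 2.681 × 0.0740 = 0.198.

d_min ≈ 0.20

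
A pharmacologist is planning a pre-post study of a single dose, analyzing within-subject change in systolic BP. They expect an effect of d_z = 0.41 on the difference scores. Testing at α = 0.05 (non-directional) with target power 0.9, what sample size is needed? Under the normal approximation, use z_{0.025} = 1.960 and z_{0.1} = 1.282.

n = 63 pairs

For a paired (one-sample on differences) test: n = ((z_{α/2} + z_β) / d)².
z_{α/2} + z_β = 1.960 + 1.282 = 3.242.
n = (3.242 / 0.41)² = 7.907² = 62.53.
Round up.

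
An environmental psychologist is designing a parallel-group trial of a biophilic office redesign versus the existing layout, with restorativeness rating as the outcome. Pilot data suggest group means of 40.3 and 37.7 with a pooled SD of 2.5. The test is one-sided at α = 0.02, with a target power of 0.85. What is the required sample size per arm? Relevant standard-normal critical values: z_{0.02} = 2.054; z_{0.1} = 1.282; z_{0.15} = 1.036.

Cohen's d = |M₁ − M₂| / SD_pooled = |40.3 − 37.7| / 2.5 = 2.6 / 2.5 = 1.040.
For two independent groups with equal n: n = 2·((z_{α} + z_β) / d)².
z_{α} + z_β = 2.054 + 1.036 = 3.090.
n = 2 × (3.090 / 1.040)² = 2 × 2.971² = 2 × 8.83 = 17.7.
Round up to the next whole participant.

n = 18 per group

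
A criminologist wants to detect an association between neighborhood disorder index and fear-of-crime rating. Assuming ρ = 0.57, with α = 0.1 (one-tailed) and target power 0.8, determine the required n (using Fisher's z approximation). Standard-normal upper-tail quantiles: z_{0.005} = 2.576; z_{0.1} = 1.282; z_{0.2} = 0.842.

n = 14

Fisher's z: C = ½·ln((1+r)/(1−r)) = ½·ln(3.6512) = 0.6475.
n = ((z_{α} + z_β)/C)² + 3.
(1.282 + 0.842) / 0.6475 = 2.124 / 0.6475 = 3.280.
n = 3.280² + 3 = 10.76 + 3 = 13.8.
Round up.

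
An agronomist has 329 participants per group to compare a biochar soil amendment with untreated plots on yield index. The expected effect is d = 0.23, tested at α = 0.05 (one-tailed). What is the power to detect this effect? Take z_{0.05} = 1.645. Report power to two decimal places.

power ≈ 0.90

For two equal groups, power = Φ(d·√(n/2) − z_{α}).
d·√(n/2) = 0.23 × √(329/2) = 0.23 × 12.826 = 2.950.
z_β = 2.950 − 1.645 = 1.305.
Power = Φ(1.305) = 0.904.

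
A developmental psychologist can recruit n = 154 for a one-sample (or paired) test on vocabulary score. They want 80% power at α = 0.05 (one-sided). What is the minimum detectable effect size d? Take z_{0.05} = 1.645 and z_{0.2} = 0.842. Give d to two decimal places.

d_min ≈ 0.20

For a single sample (or paired design) of n = 154: d_min = (z_{α} + z_β)/√n.
z-sum = 1.645 + 0.842 = 2.487.
d_min = 2.487 / √154 = 2.487 / 12.410 = 0.200.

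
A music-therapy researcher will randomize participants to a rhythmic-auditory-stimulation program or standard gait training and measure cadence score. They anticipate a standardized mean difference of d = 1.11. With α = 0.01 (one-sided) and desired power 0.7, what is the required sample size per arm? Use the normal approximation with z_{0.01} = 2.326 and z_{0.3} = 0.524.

n = 14 per group

For two independent groups with equal n: n = 2·((z_{α} + z_β) / d)².
z_{α} + z_β = 2.326 + 0.524 = 2.850.
n = 2 × (2.850 / 1.11)² = 2 × 2.568² = 2 × 6.59 = 13.2.
Round up to the next whole participant.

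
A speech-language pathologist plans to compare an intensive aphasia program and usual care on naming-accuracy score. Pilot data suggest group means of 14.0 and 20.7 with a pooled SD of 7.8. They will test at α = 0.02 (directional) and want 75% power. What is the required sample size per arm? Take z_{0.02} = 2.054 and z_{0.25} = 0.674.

Cohen's d = |M₁ − M₂| / SD_pooled = |14.0 − 20.7| / 7.8 = 6.7 / 7.8 = 0.859.
For two independent groups with equal n: n = 2·((z_{α} + z_β) / d)².
z_{α} + z_β = 2.054 + 0.674 = 2.728.
n = 2 × (2.728 / 0.859)² = 2 × 3.176² = 2 × 10.09 = 20.2.
Round up to the next whole participant.

n = 21 per group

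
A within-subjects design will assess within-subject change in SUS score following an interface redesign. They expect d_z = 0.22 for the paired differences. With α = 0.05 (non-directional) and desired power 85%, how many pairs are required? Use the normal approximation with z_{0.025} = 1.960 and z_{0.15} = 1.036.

n = 186 pairs

For a paired (one-sample on differences) test: n = ((z_{α/2} + z_β) / d)².
z_{α/2} + z_β = 1.960 + 1.036 = 2.996.
n = (2.996 / 0.22)² = 13.618² = 185.45.
Round up.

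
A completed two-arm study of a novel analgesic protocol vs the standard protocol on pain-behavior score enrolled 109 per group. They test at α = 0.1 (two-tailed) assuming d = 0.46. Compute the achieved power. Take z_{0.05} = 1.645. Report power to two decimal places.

power ≈ 0.96

For two equal groups, power = Φ(d·√(n/2) − z_{α/2}).
d·√(n/2) = 0.46 × √(109/2) = 0.46 × 7.382 = 3.396.
z_β = 3.396 − 1.645 = 1.751.
Power = Φ(1.751) = 0.960.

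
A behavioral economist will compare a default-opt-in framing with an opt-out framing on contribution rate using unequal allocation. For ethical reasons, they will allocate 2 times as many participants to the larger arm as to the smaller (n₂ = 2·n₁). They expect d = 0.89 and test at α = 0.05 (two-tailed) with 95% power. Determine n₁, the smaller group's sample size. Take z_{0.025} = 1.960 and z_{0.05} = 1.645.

With allocation ratio k = n₂/n₁ = 2, Var(x̄₁−x̄₂) = σ²(1/n₁ + 1/(k·n₁)) = σ²·(k+1)/(k·n₁).
So n₁ = (1 + 1/k)·((z_{α/2} + z_β)/d)² = 1.500 × (3.605/0.89)².
n₁ = 1.500 × 16.41 = 24.6.
Round up: n₁ = 25, giving n₂ = 2 × 25 = 50.

n₁ = 25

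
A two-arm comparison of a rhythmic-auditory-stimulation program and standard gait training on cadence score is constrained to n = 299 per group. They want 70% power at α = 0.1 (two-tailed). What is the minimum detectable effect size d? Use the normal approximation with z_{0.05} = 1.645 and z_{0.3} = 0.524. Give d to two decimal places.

d_min ≈ 0.18

For two independent groups of n = 299 each: d_min = (z_{α/2} + z_β)·√(2/n).
z-sum = 1.645 + 0.524 = 2.169.
d_min = 2.169 × √(2/299) = 2.169 × 0.0818 = 0.177.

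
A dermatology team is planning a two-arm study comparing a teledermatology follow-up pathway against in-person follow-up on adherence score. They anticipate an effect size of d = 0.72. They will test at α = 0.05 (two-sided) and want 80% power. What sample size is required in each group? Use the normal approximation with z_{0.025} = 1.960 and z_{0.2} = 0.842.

For two independent groups with equal n: n = 2·((z_{α/2} + z_β) / d)².
z_{α/2} + z_β = 1.960 + 0.842 = 2.802.
n = 2 × (2.802 / 0.72)² = 2 × 3.892² = 2 × 15.15 = 30.3.
Round up to the next whole participant.

n = 31 per group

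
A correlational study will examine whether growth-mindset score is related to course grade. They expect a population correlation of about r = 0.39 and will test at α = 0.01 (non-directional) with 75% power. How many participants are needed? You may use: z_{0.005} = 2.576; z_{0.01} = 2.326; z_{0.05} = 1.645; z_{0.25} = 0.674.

n = 66

Fisher's z: C = ½·ln((1+r)/(1−r)) = ½·ln(2.2787) = 0.4118.
n = ((z_{α/2} + z_β)/C)² + 3.
(2.576 + 0.674) / 0.4118 = 3.250 / 0.4118 = 7.892.
n = 7.892² + 3 = 62.29 + 3 = 65.3.
Round up.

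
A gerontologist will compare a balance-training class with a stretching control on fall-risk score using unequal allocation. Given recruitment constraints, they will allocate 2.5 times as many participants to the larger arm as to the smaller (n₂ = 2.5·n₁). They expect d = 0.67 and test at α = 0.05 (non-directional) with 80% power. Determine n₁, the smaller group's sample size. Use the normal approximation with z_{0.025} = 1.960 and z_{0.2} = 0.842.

With allocation ratio k = n₂/n₁ = 2.5, Var(x̄₁−x̄₂) = σ²(1/n₁ + 1/(k·n₁)) = σ²·(k+1)/(k·n₁).
So n₁ = (1 + 1/k)·((z_{α/2} + z_β)/d)² = 1.400 × (2.802/0.67)².
n₁ = 1.400 × 17.49 = 24.5.
Round up: n₁ = 25, giving n₂ = ⌈2.5 × 25⌉ = ⌈62.5⌉ = 63.

n₁ = 25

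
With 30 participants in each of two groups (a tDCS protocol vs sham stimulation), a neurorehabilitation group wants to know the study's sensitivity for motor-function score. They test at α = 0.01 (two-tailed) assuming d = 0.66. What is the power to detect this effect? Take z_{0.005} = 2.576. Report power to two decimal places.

For two equal groups, power = Φ(d·√(n/2) − z_{α/2}).
d·√(n/2) = 0.66 × √(30/2) = 0.66 × 3.873 = 2.556.
z_β = 2.556 − 2.576 = -0.020.
Power = Φ(-0.020) = 0.492.

power ≈ 0.49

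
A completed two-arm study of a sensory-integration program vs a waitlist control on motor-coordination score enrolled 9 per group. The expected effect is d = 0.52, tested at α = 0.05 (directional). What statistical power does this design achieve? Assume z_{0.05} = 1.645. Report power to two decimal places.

For two equal groups, power = Φ(d·√(n/2) − z_{α}).
d·√(n/2) = 0.52 × √(9/2) = 0.52 × 2.121 = 1.103.
z_β = 1.103 − 1.645 = -0.542.
Power = Φ(-0.542) = 0.294.

power ≈ 0.29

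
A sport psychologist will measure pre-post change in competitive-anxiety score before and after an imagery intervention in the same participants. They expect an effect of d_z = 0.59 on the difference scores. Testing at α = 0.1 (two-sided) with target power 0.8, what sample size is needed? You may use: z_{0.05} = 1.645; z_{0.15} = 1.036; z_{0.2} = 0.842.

n = 18 pairs

For a paired (one-sample on differences) test: n = ((z_{α/2} + z_β) / d)².
z_{α/2} + z_β = 1.645 + 0.842 = 2.487.
n = (2.487 / 0.59)² = 4.215² = 17.77.
Round up.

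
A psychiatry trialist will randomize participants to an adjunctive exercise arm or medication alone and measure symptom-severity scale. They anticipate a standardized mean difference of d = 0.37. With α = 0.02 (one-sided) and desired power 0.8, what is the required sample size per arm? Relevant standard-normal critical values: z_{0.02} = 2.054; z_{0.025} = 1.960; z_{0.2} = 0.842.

n = 123 per group

For two independent groups with equal n: n = 2·((z_{α} + z_β) / d)².
z_{α} + z_β = 2.054 + 0.842 = 2.896.
n = 2 × (2.896 / 0.37)² = 2 × 7.827² = 2 × 61.26 = 122.5.
Round up to the next whole participant.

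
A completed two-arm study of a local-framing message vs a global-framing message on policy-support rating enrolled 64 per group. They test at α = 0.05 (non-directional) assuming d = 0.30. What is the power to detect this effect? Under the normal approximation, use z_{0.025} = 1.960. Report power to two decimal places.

power ≈ 0.40

For two equal groups, power = Φ(d·√(n/2) − z_{α/2}).
d·√(n/2) = 0.30 × √(64/2) = 0.30 × 5.657 = 1.697.
z_β = 1.697 − 1.960 = -0.263.
Power = Φ(-0.263) = 0.396.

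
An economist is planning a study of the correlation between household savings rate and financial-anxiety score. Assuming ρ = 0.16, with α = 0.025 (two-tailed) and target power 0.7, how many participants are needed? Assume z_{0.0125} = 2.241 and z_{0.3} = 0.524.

n = 297

Fisher's z: C = ½·ln((1+r)/(1−r)) = ½·ln(1.3810) = 0.1614.
n = ((z_{α/2} + z_β)/C)² + 3.
(2.241 + 0.524) / 0.1614 = 2.765 / 0.1614 = 17.131.
n = 17.131² + 3 = 293.48 + 3 = 296.5.
Round up.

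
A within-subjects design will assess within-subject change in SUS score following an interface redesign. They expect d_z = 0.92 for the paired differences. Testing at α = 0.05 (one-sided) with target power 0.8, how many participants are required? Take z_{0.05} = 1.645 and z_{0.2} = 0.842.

n = 8 pairs

For a paired (one-sample on differences) test: n = ((z_{α} + z_β) / d)².
z_{α} + z_β = 1.645 + 0.842 = 2.487.
n = (2.487 / 0.92)² = 2.703² = 7.31.
Round up.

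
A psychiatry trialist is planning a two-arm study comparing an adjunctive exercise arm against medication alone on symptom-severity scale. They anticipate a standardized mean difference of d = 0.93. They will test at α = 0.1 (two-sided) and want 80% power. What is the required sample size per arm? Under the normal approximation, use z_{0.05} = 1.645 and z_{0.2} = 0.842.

n = 15 per group

For two independent groups with equal n: n = 2·((z_{α/2} + z_β) / d)².
z_{α/2} + z_β = 1.645 + 0.842 = 2.487.
n = 2 × (2.487 / 0.93)² = 2 × 2.674² = 2 × 7.15 = 14.3.
Round up to the next whole participant.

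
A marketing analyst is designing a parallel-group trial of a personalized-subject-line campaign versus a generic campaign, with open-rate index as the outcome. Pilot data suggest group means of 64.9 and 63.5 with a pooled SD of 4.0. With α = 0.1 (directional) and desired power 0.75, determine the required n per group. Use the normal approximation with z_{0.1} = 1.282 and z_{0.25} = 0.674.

n = 63 per group

Cohen's d = |M₁ − M₂| / SD_pooled = |64.9 − 63.5| / 4.0 = 1.4 / 4.0 = 0.350.
For two independent groups with equal n: n = 2·((z_{α} + z_β) / d)².
z_{α} + z_β = 1.282 + 0.674 = 1.956.
n = 2 × (1.956 / 0.350)² = 2 × 5.589² = 2 × 31.23 = 62.5.
Round up to the next whole participant.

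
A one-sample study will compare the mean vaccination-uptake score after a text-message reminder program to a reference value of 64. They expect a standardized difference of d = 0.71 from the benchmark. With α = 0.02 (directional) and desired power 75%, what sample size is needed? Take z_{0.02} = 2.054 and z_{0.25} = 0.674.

For a one-sample test: n = ((z_{α} + z_β) / d)².
z_{α} + z_β = 2.054 + 0.674 = 2.728.
n = (2.728 / 0.71)² = 3.842² = 14.76.
Round up.

n = 15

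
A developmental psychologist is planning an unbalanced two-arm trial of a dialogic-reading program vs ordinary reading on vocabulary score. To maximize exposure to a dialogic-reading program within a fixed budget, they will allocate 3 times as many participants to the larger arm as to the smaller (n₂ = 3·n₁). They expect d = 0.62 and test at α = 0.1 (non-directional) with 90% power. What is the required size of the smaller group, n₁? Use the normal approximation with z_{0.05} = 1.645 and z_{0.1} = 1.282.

With allocation ratio k = n₂/n₁ = 3, Var(x̄₁−x̄₂) = σ²(1/n₁ + 1/(k·n₁)) = σ²·(k+1)/(k·n₁).
So n₁ = (1 + 1/k)·((z_{α/2} + z_β)/d)² = 1.333 × (2.927/0.62)².
n₁ = 1.333 × 22.29 = 29.7.
Round up: n₁ = 30, giving n₂ = 3 × 30 = 90.

n₁ = 30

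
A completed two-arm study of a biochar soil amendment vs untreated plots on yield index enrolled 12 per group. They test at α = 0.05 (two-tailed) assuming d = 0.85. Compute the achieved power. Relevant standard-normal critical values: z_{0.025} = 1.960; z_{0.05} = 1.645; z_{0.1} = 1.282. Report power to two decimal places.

For two equal groups, power = Φ(d·√(n/2) − z_{α/2}).
d·√(n/2) = 0.85 × √(12/2) = 0.85 × 2.449 = 2.082.
z_β = 2.082 − 1.960 = 0.122.
Power = Φ(0.122) = 0.549.

power ≈ 0.55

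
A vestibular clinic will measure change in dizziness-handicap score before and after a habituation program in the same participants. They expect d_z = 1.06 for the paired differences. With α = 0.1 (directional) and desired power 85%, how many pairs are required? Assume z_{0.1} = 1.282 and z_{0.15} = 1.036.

n = 5 pairs

For a paired (one-sample on differences) test: n = ((z_{α} + z_β) / d)².
z_{α} + z_β = 1.282 + 1.036 = 2.318.
n = (2.318 / 1.06)² = 2.187² = 4.78.
Round up.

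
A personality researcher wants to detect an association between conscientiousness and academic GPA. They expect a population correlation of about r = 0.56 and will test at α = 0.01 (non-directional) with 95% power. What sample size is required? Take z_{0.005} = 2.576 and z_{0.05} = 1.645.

n = 48

Fisher's z: C = ½·ln((1+r)/(1−r)) = ½·ln(3.5455) = 0.6328.
n = ((z_{α/2} + z_β)/C)² + 3.
(2.576 + 1.645) / 0.6328 = 4.221 / 0.6328 = 6.670.
n = 6.670² + 3 = 44.49 + 3 = 47.5.
Round up.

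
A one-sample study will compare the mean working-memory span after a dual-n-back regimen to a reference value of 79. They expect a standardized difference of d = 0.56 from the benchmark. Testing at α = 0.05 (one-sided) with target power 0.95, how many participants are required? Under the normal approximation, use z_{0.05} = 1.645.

For a one-sample test: n = ((z_{α} + z_β) / d)².
z_{α} + z_β = 1.645 + 1.645 = 3.290.
n = (3.290 / 0.56)² = 5.875² = 34.52.
Round up.

n = 35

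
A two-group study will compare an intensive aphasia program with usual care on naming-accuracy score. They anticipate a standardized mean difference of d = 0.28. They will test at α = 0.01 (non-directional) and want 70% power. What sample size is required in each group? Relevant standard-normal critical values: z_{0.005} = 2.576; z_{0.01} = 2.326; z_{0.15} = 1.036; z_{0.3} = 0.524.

For two independent groups with equal n: n = 2·((z_{α/2} + z_β) / d)².
z_{α/2} + z_β = 2.576 + 0.524 = 3.100.
n = 2 × (3.100 / 0.28)² = 2 × 11.071² = 2 × 122.58 = 245.2.
Round up to the next whole participant.

n = 246 per group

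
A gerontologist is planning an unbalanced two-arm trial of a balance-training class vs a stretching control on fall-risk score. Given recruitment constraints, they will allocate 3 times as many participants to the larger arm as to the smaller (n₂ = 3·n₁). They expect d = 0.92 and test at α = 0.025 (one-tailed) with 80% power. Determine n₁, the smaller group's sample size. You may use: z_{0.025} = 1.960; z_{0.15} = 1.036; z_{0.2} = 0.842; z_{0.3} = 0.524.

n₁ = 13

With allocation ratio k = n₂/n₁ = 3, Var(x̄₁−x̄₂) = σ²(1/n₁ + 1/(k·n₁)) = σ²·(k+1)/(k·n₁).
So n₁ = (1 + 1/k)·((z_{α} + z_β)/d)² = 1.333 × (2.802/0.92)².
n₁ = 1.333 × 9.28 = 12.4.
Round up: n₁ = 13, giving n₂ = 3 × 13 = 39.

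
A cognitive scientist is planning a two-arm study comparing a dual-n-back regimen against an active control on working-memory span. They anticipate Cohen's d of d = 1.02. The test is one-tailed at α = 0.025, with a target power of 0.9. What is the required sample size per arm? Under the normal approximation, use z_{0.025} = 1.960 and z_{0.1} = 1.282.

n = 21 per group

For two independent groups with equal n: n = 2·((z_{α} + z_β) / d)².
z_{α} + z_β = 1.960 + 1.282 = 3.242.
n = 2 × (3.242 / 1.02)² = 2 × 3.178² = 2 × 10.10 = 20.2.
Round up to the next whole participant.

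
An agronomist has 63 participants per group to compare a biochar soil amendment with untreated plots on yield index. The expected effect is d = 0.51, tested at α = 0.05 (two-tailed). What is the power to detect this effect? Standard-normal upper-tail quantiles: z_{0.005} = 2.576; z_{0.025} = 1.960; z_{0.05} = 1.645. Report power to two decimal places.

power ≈ 0.82

For two equal groups, power = Φ(d·√(n/2) − z_{α/2}).
d·√(n/2) = 0.51 × √(63/2) = 0.51 × 5.612 = 2.862.
z_β = 2.862 − 1.960 = 0.902.
Power = Φ(0.902) = 0.817.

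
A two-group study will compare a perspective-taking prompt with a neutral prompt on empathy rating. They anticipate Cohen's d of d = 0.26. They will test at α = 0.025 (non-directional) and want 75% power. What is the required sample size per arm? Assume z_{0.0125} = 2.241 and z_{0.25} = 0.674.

n = 252 per group

For two independent groups with equal n: n = 2·((z_{α/2} + z_β) / d)².
z_{α/2} + z_β = 2.241 + 0.674 = 2.915.
n = 2 × (2.915 / 0.26)² = 2 × 11.212² = 2 × 125.70 = 251.4.
Round up to the next whole participant.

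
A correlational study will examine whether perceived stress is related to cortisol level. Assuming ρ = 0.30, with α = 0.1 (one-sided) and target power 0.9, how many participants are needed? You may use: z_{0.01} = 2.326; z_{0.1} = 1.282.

n = 72

Fisher's z: C = ½·ln((1+r)/(1−r)) = ½·ln(1.8571) = 0.3095.
n = ((z_{α} + z_β)/C)² + 3.
(1.282 + 1.282) / 0.3095 = 2.564 / 0.3095 = 8.284.
n = 8.284² + 3 = 68.63 + 3 = 71.6.
Round up.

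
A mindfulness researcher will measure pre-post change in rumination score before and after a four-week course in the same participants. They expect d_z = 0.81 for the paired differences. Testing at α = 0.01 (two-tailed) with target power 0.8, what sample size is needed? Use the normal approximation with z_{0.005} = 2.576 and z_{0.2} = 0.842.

For a paired (one-sample on differences) test: n = ((z_{α/2} + z_β) / d)².
z_{α/2} + z_β = 2.576 + 0.842 = 3.418.
n = (3.418 / 0.81)² = 4.220² = 17.81.
Round up.

n = 18 pairs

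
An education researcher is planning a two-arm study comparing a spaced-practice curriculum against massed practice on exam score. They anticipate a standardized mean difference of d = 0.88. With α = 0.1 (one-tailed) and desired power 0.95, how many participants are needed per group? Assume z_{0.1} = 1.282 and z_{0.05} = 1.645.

For two independent groups with equal n: n = 2·((z_{α} + z_β) / d)².
z_{α} + z_β = 1.282 + 1.645 = 2.927.
n = 2 × (2.927 / 0.88)² = 2 × 3.326² = 2 × 11.06 = 22.1.
Round up to the next whole participant.

n = 23 per group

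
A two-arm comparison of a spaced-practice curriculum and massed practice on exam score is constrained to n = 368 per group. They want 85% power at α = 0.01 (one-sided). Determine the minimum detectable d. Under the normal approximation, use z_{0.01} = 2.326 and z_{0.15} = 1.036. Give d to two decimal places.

d_min ≈ 0.25

For two independent groups of n = 368 each: d_min = (z_{α} + z_β)·√(2/n).
z-sum = 2.326 + 1.036 = 3.362.
d_min = 3.362 × √(2/368) = 3.362 × 0.0737 = 0.248.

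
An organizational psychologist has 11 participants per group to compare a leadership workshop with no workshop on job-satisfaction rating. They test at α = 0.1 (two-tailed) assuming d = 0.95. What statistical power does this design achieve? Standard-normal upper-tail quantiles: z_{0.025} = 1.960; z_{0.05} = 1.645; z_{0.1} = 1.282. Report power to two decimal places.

power ≈ 0.72

For two equal groups, power = Φ(d·√(n/2) − z_{α/2}).
d·√(n/2) = 0.95 × √(11/2) = 0.95 × 2.345 = 2.228.
z_β = 2.228 − 1.645 = 0.583.
Power = Φ(0.583) = 0.720.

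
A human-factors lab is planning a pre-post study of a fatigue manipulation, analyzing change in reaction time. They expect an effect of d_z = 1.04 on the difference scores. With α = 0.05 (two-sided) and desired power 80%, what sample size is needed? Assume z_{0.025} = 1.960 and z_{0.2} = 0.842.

n = 8 pairs

For a paired (one-sample on differences) test: n = ((z_{α/2} + z_β) / d)².
z_{α/2} + z_β = 1.960 + 0.842 = 2.802.
n = (2.802 / 1.04)² = 2.694² = 7.26.
Round up.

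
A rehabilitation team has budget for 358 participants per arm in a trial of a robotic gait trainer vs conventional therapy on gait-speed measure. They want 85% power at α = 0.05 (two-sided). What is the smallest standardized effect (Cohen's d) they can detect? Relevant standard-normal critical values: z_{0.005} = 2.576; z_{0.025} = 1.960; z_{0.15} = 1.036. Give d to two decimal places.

d_min ≈ 0.22

For two independent groups of n = 358 each: d_min = (z_{α/2} + z_β)·√(2/n).
z-sum = 1.960 + 1.036 = 2.996.
d_min = 2.996 × √(2/358) = 2.996 × 0.0747 = 0.224.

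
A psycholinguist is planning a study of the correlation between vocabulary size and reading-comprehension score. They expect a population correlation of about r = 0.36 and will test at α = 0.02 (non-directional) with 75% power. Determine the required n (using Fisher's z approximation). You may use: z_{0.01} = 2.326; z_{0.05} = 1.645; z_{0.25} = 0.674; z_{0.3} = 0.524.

Fisher's z: C = ½·ln((1+r)/(1−r)) = ½·ln(2.1250) = 0.3769.
n = ((z_{α/2} + z_β)/C)² + 3.
(2.326 + 0.674) / 0.3769 = 3.000 / 0.3769 = 7.960.
n = 7.960² + 3 = 63.36 + 3 = 66.4.
Round up.

n = 67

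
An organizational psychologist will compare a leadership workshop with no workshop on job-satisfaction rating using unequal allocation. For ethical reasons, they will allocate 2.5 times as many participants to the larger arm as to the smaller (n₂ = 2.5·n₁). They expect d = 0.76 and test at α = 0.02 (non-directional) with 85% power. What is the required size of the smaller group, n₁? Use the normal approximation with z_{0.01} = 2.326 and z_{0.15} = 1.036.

With allocation ratio k = n₂/n₁ = 2.5, Var(x̄₁−x̄₂) = σ²(1/n₁ + 1/(k·n₁)) = σ²·(k+1)/(k·n₁).
So n₁ = (1 + 1/k)·((z_{α/2} + z_β)/d)² = 1.400 × (3.362/0.76)².
n₁ = 1.400 × 19.57 = 27.4.
Round up: n₁ = 28, giving n₂ = 2.5 × 28 = 70.

n₁ = 28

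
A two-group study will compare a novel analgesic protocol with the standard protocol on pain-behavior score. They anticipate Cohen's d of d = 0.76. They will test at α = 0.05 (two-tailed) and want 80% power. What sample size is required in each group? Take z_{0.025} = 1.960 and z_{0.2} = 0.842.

For two independent groups with equal n: n = 2·((z_{α/2} + z_β) / d)².
z_{α/2} + z_β = 1.960 + 0.842 = 2.802.
n = 2 × (2.802 / 0.76)² = 2 × 3.687² = 2 × 13.59 = 27.2.
Round up to the next whole participant.

n = 28 per group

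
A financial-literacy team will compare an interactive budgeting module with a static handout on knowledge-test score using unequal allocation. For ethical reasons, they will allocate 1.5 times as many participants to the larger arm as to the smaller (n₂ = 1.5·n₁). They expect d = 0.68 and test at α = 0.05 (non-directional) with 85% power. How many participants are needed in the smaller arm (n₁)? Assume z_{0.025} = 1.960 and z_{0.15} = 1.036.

With allocation ratio k = n₂/n₁ = 1.5, Var(x̄₁−x̄₂) = σ²(1/n₁ + 1/(k·n₁)) = σ²·(k+1)/(k·n₁).
So n₁ = (1 + 1/k)·((z_{α/2} + z_β)/d)² = 1.667 × (2.996/0.68)².
n₁ = 1.667 × 19.41 = 32.4.
Round up: n₁ = 33, giving n₂ = ⌈1.5 × 33⌉ = ⌈49.5⌉ = 50.

n₁ = 33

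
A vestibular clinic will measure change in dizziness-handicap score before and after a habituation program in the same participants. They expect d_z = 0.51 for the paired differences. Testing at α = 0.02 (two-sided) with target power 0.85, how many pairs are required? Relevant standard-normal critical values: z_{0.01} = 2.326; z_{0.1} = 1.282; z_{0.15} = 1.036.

For a paired (one-sample on differences) test: n = ((z_{α/2} + z_β) / d)².
z_{α/2} + z_β = 2.326 + 1.036 = 3.362.
n = (3.362 / 0.51)² = 6.592² = 43.46.
Round up.

n = 44 pairs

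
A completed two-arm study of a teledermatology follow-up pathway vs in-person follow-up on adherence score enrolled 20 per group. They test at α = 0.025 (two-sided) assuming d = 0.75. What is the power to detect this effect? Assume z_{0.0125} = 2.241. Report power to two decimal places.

power ≈ 0.55

For two equal groups, power = Φ(d·√(n/2) − z_{α/2}).
d·√(n/2) = 0.75 × √(20/2) = 0.75 × 3.162 = 2.372.
z_β = 2.372 − 2.241 = 0.131.
Power = Φ(0.131) = 0.552.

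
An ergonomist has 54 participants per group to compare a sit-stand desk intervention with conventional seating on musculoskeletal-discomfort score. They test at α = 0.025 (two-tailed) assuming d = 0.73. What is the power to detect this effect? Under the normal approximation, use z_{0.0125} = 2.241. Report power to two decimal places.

power ≈ 0.94

For two equal groups, power = Φ(d·√(n/2) − z_{α/2}).
d·√(n/2) = 0.73 × √(54/2) = 0.73 × 5.196 = 3.793.
z_β = 3.793 − 2.241 = 1.552.
Power = Φ(1.552) = 0.940.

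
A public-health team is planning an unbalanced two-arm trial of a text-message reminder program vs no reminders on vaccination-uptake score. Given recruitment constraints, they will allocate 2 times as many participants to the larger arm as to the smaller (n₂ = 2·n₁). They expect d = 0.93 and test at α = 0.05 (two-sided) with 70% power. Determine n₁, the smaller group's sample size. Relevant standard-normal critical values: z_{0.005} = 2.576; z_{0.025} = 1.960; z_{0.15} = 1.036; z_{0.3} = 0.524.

n₁ = 11

With allocation ratio k = n₂/n₁ = 2, Var(x̄₁−x̄₂) = σ²(1/n₁ + 1/(k·n₁)) = σ²·(k+1)/(k·n₁).
So n₁ = (1 + 1/k)·((z_{α/2} + z_β)/d)² = 1.500 × (2.484/0.93)².
n₁ = 1.500 × 7.13 = 10.7.
Round up: n₁ = 11, giving n₂ = 2 × 11 = 22.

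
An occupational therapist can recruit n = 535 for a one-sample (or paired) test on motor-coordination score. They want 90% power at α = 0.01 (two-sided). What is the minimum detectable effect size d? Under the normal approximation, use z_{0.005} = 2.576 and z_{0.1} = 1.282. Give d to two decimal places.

For a single sample (or paired design) of n = 535: d_min = (z_{α/2} + z_β)/√n.
z-sum = 2.576 + 1.282 = 3.858.
d_min = 3.858 / √535 = 3.858 / 23.130 = 0.167.

d_min ≈ 0.17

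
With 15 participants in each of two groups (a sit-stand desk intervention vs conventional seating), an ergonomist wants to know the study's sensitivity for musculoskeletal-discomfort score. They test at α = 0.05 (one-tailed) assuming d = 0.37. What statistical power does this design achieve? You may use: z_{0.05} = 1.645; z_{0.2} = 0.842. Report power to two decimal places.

For two equal groups, power = Φ(d·√(n/2) − z_{α}).
d·√(n/2) = 0.37 × √(15/2) = 0.37 × 2.739 = 1.013.
z_β = 1.013 − 1.645 = -0.632.
Power = Φ(-0.632) = 0.264.

power ≈ 0.26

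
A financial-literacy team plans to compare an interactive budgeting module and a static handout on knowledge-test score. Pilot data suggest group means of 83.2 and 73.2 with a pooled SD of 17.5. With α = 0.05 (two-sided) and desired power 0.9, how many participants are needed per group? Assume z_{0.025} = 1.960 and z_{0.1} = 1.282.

Cohen's d = |M₁ − M₂| / SD_pooled = |83.2 − 73.2| / 17.5 = 10.0 / 17.5 = 0.571.
For two independent groups with equal n: n = 2·((z_{α/2} + z_β) / d)².
z_{α/2} + z_β = 1.960 + 1.282 = 3.242.
n = 2 × (3.242 / 0.571)² = 2 × 5.678² = 2 × 32.24 = 64.5.
Round up to the next whole participant.

n = 65 per group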